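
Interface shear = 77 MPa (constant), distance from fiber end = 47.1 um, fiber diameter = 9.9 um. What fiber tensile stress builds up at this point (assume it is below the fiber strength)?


Force balance: sigma_f * (pi*d^2/4) = tau * (pi*d) * x  ->  sigma_f = 4 * tau * x / d
sigma_f = 4 * 77 * 47.1 / 9.9 = 1465.3 MPa

1465.3 MPa


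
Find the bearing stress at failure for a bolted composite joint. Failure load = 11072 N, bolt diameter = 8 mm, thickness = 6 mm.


sigma_br = F/(d*h) = 11072/(8*6) = 230.7 MPa

230.7 MPa


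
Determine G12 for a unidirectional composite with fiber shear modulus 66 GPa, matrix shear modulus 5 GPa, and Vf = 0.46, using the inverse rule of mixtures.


1/G12 = Vf/Gf + (1-Vf)/Gm = 0.46/66 + 0.54/5
G12 = 8.7 GPa

8.7 GPa


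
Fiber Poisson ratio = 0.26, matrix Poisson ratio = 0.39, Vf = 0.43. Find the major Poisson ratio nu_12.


nu_12 = nu_f*Vf + nu_m*(1-Vf) = 0.26*0.43 + 0.39*0.57 = 0.3341

0.3341


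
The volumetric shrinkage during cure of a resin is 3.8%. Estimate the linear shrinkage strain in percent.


Linear shrinkage ≈ vol_shrink/3 = 3.8/3 = 1.267%

1.267%


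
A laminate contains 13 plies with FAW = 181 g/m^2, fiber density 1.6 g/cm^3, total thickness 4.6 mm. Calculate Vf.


Vf = n * FAW / (rho_f * h * 1000) = 13 * 181 / (1.6 * 4.6 * 1000) = 0.3197

0.3197


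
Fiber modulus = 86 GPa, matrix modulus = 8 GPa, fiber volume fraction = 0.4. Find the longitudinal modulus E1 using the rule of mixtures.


E1 = Ef*Vf + Em*(1-Vf) = 86*0.4 + 8*0.6 = 39.2 GPa

39.2 GPa


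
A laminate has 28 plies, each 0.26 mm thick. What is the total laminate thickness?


h = n * t_ply = 28 * 0.26 = 7.28 mm

7.28 mm


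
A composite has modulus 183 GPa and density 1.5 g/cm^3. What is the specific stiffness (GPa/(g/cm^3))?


Specific stiffness = E/rho = 183/1.5 = 122.0 GPa/(g/cm^3)

122.0 GPa/(g/cm^3)


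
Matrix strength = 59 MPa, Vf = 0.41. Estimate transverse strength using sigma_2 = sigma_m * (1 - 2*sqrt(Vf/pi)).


factor = 1 - 2*sqrt(0.41/pi) = 0.2775
sigma_2 = 59 * 0.2775 = 16.37 MPa

16.37 MPa


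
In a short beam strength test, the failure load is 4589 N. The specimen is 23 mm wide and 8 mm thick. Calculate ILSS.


ILSS = 3F/(4bh) = 3*4589/(4*23*8) = 18.71 MPa

18.71 MPa


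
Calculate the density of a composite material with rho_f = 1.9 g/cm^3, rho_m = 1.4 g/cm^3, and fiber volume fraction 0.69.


rho_c = rho_f*Vf + rho_m*(1-Vf) = 1.9*0.69 + 1.4*0.31 = 1.745 g/cm^3

1.745 g/cm^3


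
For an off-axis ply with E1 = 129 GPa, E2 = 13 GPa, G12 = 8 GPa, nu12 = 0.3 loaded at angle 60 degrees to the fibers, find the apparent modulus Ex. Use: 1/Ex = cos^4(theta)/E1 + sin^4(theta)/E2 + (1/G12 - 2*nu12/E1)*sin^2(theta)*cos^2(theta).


cos^4(60) = 0.0625, sin^4(60) = 0.5625, sin^2(60)*cos^2(60) = 0.1875
1/G12 - 2*nu12/E1 = 1/8 - 2*0.3/129 = 0.120349 GPa^-1
1/Ex = 0.0625/129 + 0.5625/13 + 0.120349*0.1875 = 0.0663191 GPa^-1
Ex = 15.08 GPa

15.08 GPa


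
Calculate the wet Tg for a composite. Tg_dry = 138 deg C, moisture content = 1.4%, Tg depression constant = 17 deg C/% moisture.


Tg_wet = Tg_dry - k*moisture = 138 - 17*1.4 = 114.2 deg C

114.2 deg C


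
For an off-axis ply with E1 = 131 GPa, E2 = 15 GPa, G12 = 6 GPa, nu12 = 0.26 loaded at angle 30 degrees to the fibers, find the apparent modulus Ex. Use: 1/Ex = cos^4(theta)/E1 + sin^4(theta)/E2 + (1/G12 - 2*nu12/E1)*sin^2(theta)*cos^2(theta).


cos^4(30) = 0.5625, sin^4(30) = 0.0625, sin^2(30)*cos^2(30) = 0.1875
1/G12 - 2*nu12/E1 = 1/6 - 2*0.26/131 = 0.162697 GPa^-1
1/Ex = 0.5625/131 + 0.0625/15 + 0.162697*0.1875 = 0.0389663 GPa^-1
Ex = 25.66 GPa

25.66 GPa


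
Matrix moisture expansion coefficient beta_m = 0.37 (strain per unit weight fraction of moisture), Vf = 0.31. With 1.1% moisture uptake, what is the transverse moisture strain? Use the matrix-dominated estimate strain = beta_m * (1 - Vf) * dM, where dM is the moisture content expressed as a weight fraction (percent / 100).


dM = 1.1/100 = 0.011
strain = beta_m * (1-Vf) * dM = 0.37 * 0.69 * 0.011 = 0.0028083

0.0028083


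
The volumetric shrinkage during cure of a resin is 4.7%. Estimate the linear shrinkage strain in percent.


Linear shrinkage ≈ vol_shrink/3 = 4.7/3 = 1.567%

1.567%


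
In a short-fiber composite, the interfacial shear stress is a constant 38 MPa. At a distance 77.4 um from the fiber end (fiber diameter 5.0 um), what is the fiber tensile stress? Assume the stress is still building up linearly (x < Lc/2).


Force balance: sigma_f * (pi*d^2/4) = tau * (pi*d) * x  ->  sigma_f = 4 * tau * x / d
sigma_f = 4 * 38 * 77.4 / 5.0 = 2353.0 MPa

2353.0 MPa


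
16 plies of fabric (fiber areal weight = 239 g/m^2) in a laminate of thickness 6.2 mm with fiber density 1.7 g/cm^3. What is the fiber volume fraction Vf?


Vf = n * FAW / (rho_f * h * 1000) = 16 * 239 / (1.7 * 6.2 * 1000) = 0.3628

0.3628


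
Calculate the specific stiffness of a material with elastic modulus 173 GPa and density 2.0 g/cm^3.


Specific stiffness = E/rho = 173/2.0 = 86.5 GPa/(g/cm^3)

86.5 GPa/(g/cm^3)


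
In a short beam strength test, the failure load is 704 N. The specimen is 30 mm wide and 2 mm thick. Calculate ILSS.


ILSS = 3F/(4bh) = 3*704/(4*30*2) = 8.8 MPa

8.8 MPa


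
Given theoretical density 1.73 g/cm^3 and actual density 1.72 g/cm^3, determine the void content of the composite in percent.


Void% = (rho_theo - rho_actual)/rho_theo * 100 = (1.73 - 1.72)/1.73 * 100 = 0.58%

0.58%


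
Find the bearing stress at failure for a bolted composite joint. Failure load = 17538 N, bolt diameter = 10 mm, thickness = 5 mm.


sigma_br = F/(d*h) = 17538/(10*5) = 350.8 MPa

350.8 MPa


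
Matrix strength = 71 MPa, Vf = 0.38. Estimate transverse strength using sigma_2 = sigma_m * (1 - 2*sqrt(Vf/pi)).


factor = 1 - 2*sqrt(0.38/pi) = 0.3044
sigma_2 = 71 * 0.3044 = 21.61 MPa

21.61 MPa


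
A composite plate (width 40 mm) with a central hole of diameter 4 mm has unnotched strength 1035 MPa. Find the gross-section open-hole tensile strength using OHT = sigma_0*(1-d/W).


OHT = sigma_0*(1-d/W) = 1035*(1-4/40) = 931.5 MPa

931.5 MPa


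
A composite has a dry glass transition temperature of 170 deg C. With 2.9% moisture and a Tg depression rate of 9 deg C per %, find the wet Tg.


Tg_wet = Tg_dry - k*moisture = 170 - 9*2.9 = 143.9 deg C

143.9 deg C


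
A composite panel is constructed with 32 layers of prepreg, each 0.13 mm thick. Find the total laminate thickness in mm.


h = n * t_ply = 32 * 0.13 = 4.16 mm

4.16 mm


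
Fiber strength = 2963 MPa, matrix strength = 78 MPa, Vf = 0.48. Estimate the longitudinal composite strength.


sigma_1 = sigma_f*Vf + sigma_m*(1-Vf) = 2963*0.48 + 78*0.52 = 1462.8 MPa

1462.8 MPa


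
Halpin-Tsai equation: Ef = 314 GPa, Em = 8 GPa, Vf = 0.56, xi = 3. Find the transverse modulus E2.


eta = (Ef/Em - 1)/(Ef/Em + xi) = (39.25 - 1)/(39.25 + 3) = 0.9053
E2 = Em*(1+xi*eta*Vf)/(1-eta*Vf) = 40.91 GPa

40.91 GPa


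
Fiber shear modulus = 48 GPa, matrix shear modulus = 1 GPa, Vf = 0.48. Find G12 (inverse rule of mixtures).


1/G12 = Vf/Gf + (1-Vf)/Gm = 0.48/48 + 0.52/1
G12 = 1.89 GPa

1.89 GPa


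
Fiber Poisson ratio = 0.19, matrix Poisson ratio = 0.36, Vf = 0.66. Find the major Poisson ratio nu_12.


nu_12 = nu_f*Vf + nu_m*(1-Vf) = 0.19*0.66 + 0.36*0.34 = 0.2478

0.2478


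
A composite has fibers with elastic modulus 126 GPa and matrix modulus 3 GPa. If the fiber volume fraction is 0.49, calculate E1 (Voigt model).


E1 = Ef*Vf + Em*(1-Vf) = 126*0.49 + 3*0.51 = 63.27 GPa

63.27 GPa


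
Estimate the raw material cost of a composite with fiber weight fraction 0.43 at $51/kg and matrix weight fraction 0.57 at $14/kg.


Cost = cost_f*Wf + cost_m*Wm = 51*0.43 + 14*0.57 = $29.91/kg

$29.91/kg


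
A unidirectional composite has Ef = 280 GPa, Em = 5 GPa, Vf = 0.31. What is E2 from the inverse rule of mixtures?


1/E2 = Vf/Ef + (1-Vf)/Em = 0.31/280 + 0.69/5
E2 = 7.19 GPa

7.19 GPa


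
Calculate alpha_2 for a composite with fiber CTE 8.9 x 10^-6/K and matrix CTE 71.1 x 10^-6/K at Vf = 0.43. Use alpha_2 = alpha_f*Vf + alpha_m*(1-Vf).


alpha_2 = alpha_f*Vf + alpha_m*(1-Vf) = 8.9*0.43 + 71.1*0.57 = 44.4 x 10^-6/K

44.4 x 10^-6/K


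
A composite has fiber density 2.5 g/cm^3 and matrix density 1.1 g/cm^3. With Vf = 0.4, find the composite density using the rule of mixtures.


rho_c = rho_f*Vf + rho_m*(1-Vf) = 2.5*0.4 + 1.1*0.6 = 1.66 g/cm^3

1.66 g/cm^3


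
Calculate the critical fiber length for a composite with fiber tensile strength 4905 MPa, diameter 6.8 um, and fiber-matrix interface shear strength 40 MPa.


Lc = sigma_f * d / (2 * tau_i) = 4905 * 6.8 / (2 * 40) = 416.9 um

416.9 um


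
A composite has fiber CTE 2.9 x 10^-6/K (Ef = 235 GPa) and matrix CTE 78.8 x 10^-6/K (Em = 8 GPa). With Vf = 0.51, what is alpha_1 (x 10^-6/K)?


E1 = Ef*Vf + Em*(1-Vf) = 123.77
alpha_1 = (alpha_f*Ef*Vf + alpha_m*Em*(1-Vf))/E1 = 5.3 x 10^-6/K

5.3 x 10^-6/K


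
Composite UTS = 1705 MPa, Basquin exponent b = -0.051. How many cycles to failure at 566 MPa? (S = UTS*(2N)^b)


N = 0.5 * (S/UTS)^(1/b) = 0.5 * (566/1705)^(1/-0.051) = 1.2283e+09 cycles

1.2283e+09 cycles


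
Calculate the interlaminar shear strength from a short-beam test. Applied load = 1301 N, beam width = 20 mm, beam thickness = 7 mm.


ILSS = 3F/(4bh) = 3*1301/(4*20*7) = 6.97 MPa

6.97 MPa


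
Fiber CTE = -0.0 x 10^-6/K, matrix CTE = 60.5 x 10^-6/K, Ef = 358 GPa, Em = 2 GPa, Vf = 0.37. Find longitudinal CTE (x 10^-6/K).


E1 = Ef*Vf + Em*(1-Vf) = 133.72
alpha_1 = (alpha_f*Ef*Vf + alpha_m*Em*(1-Vf))/E1 = 0.57 x 10^-6/K

0.57 x 10^-6/K


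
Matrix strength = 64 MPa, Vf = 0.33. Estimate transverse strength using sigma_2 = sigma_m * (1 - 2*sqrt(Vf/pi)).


factor = 1 - 2*sqrt(0.33/pi) = 0.3518
sigma_2 = 64 * 0.3518 = 22.51 MPa

22.51 MPa


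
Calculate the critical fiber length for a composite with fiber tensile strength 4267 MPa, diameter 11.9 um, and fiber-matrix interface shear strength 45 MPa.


Lc = sigma_f * d / (2 * tau_i) = 4267 * 11.9 / (2 * 45) = 564.2 um

564.2 um


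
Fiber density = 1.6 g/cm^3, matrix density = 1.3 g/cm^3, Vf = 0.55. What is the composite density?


rho_c = rho_f*Vf + rho_m*(1-Vf) = 1.6*0.55 + 1.3*0.45 = 1.465 g/cm^3

1.465 g/cm^3


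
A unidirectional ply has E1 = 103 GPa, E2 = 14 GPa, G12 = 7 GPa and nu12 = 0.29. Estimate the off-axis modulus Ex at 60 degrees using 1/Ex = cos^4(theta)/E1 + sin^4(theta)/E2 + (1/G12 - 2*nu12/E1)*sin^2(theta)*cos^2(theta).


cos^4(60) = 0.0625, sin^4(60) = 0.5625, sin^2(60)*cos^2(60) = 0.1875
1/G12 - 2*nu12/E1 = 1/7 - 2*0.29/103 = 0.137226 GPa^-1
1/Ex = 0.0625/103 + 0.5625/14 + 0.137226*0.1875 = 0.0665153 GPa^-1
Ex = 15.03 GPa

15.03 GPa


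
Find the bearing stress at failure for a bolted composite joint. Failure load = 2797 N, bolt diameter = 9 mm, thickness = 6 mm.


sigma_br = F/(d*h) = 2797/(9*6) = 51.8 MPa

51.8 MPa


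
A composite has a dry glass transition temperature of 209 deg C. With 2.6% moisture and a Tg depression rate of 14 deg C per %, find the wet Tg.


Tg_wet = Tg_dry - k*moisture = 209 - 14*2.6 = 172.6 deg C

172.6 deg C


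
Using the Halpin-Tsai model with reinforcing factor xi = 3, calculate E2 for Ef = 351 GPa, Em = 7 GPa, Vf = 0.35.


eta = (Ef/Em - 1)/(Ef/Em + xi) = (50.1429 - 1)/(50.1429 + 3) = 0.9247
E2 = Em*(1+xi*eta*Vf)/(1-eta*Vf) = 20.4 GPa

20.4 GPa


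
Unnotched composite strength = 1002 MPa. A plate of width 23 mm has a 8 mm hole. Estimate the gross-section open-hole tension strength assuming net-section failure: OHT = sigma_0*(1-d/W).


OHT = sigma_0*(1-d/W) = 1002*(1-8/23) = 653.5 MPa

653.5 MPa


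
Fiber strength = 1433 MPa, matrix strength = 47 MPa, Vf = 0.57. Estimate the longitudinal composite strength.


sigma_1 = sigma_f*Vf + sigma_m*(1-Vf) = 1433*0.57 + 47*0.43 = 837.0 MPa

837.0 MPa


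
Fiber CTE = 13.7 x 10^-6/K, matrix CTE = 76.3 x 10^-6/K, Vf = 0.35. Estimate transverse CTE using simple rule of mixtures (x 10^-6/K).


alpha_2 = alpha_f*Vf + alpha_m*(1-Vf) = 13.7*0.35 + 76.3*0.65 = 54.4 x 10^-6/K

54.4 x 10^-6/K


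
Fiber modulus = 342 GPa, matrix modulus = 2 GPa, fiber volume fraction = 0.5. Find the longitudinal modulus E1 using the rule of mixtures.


E1 = Ef*Vf + Em*(1-Vf) = 342*0.5 + 2*0.5 = 172.0 GPa

172.0 GPa


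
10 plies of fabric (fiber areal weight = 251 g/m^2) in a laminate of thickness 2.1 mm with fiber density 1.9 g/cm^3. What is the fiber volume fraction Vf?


Vf = n * FAW / (rho_f * h * 1000) = 10 * 251 / (1.9 * 2.1 * 1000) = 0.6291

0.6291


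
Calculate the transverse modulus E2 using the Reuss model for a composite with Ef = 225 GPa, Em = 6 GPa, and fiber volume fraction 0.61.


1/E2 = Vf/Ef + (1-Vf)/Em = 0.61/225 + 0.39/6
E2 = 14.77 GPa

14.77 GPa


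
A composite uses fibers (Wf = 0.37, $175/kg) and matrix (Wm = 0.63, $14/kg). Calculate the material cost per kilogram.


Cost = cost_f*Wf + cost_m*Wm = 175*0.37 + 14*0.63 = $73.57/kg

$73.57/kg


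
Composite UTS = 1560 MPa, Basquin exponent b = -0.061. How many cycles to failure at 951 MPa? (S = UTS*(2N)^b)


N = 0.5 * (S/UTS)^(1/b) = 0.5 * (951/1560)^(1/-0.061) = 1669.7193 cycles

1669.7193 cycles


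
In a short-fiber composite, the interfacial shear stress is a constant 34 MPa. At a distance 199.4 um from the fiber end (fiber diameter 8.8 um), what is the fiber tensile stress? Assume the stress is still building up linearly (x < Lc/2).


Force balance: sigma_f * (pi*d^2/4) = tau * (pi*d) * x  ->  sigma_f = 4 * tau * x / d
sigma_f = 4 * 34 * 199.4 / 8.8 = 3081.6 MPa

3081.6 MPa


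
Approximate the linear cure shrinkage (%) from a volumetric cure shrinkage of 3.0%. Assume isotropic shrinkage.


Linear shrinkage ≈ vol_shrink/3 = 3.0/3 = 1.0%

1.0%


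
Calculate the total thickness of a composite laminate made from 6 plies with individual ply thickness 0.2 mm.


h = n * t_ply = 6 * 0.2 = 1.2 mm

1.2 mm


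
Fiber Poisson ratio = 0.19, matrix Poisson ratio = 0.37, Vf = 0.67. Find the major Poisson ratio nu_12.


nu_12 = nu_f*Vf + nu_m*(1-Vf) = 0.19*0.67 + 0.37*0.33 = 0.2494

0.2494


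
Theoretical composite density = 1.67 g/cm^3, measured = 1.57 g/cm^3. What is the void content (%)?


Void% = (rho_theo - rho_actual)/rho_theo * 100 = (1.67 - 1.57)/1.67 * 100 = 5.99%

5.99%


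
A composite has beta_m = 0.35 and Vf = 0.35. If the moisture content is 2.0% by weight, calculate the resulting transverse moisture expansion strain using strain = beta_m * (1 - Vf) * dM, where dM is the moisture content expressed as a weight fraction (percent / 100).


dM = 2.0/100 = 0.02
strain = beta_m * (1-Vf) * dM = 0.35 * 0.65 * 0.02 = 0.00455

0.00455


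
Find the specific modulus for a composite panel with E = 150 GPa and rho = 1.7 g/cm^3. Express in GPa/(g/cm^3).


Specific stiffness = E/rho = 150/1.7 = 88.2 GPa/(g/cm^3)

88.2 GPa/(g/cm^3)


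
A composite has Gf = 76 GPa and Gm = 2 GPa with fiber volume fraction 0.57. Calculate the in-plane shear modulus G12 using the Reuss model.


1/G12 = Vf/Gf + (1-Vf)/Gm = 0.57/76 + 0.43/2
G12 = 4.49 GPa

4.49 GPa


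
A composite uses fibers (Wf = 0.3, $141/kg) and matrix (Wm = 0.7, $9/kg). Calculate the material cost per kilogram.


Cost = cost_f*Wf + cost_m*Wm = 141*0.3 + 9*0.7 = $48.6/kg

$48.6/kg


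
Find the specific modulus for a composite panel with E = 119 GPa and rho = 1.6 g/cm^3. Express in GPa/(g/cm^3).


Specific stiffness = E/rho = 119/1.6 = 74.4 GPa/(g/cm^3)

74.4 GPa/(g/cm^3)


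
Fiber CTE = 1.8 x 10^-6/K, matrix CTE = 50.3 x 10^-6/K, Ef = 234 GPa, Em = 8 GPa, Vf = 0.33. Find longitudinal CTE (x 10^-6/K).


E1 = Ef*Vf + Em*(1-Vf) = 82.58
alpha_1 = (alpha_f*Ef*Vf + alpha_m*Em*(1-Vf))/E1 = 4.95 x 10^-6/K

4.95 x 10^-6/K


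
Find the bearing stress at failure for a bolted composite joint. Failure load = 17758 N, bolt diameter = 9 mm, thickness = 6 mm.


sigma_br = F/(d*h) = 17758/(9*6) = 328.9 MPa

328.9 MPa


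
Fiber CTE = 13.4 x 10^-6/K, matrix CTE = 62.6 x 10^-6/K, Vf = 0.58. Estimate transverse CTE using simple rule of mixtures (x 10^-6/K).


alpha_2 = alpha_f*Vf + alpha_m*(1-Vf) = 13.4*0.58 + 62.6*0.42 = 34.1 x 10^-6/K

34.1 x 10^-6/K


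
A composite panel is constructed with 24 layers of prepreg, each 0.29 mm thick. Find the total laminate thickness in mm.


h = n * t_ply = 24 * 0.29 = 6.96 mm

6.96 mm


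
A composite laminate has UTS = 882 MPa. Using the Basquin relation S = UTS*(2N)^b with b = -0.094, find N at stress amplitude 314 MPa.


N = 0.5 * (S/UTS)^(1/b) = 0.5 * (314/882)^(1/-0.094) = 29557.0322 cycles

29557.0322 cycles


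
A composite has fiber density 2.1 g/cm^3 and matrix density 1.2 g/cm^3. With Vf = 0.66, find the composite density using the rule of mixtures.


rho_c = rho_f*Vf + rho_m*(1-Vf) = 2.1*0.66 + 1.2*0.34 = 1.794 g/cm^3

1.794 g/cm^3


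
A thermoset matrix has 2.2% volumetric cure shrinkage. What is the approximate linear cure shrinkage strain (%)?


Linear shrinkage ≈ vol_shrink/3 = 2.2/3 = 0.733%

0.733%


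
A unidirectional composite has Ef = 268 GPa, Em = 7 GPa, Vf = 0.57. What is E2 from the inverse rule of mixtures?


1/E2 = Vf/Ef + (1-Vf)/Em = 0.57/268 + 0.43/7
E2 = 15.73 GPa

15.73 GPa


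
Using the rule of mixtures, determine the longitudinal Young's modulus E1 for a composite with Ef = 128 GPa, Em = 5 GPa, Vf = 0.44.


E1 = Ef*Vf + Em*(1-Vf) = 128*0.44 + 5*0.56 = 59.12 GPa

59.12 GPa


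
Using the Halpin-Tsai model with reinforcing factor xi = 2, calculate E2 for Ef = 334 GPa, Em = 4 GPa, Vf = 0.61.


eta = (Ef/Em - 1)/(Ef/Em + xi) = (83.5 - 1)/(83.5 + 2) = 0.9649
E2 = Em*(1+xi*eta*Vf)/(1-eta*Vf) = 21.17 GPa

21.17 GPa


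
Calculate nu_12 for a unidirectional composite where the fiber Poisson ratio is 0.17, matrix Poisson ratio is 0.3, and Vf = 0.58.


nu_12 = nu_f*Vf + nu_m*(1-Vf) = 0.17*0.58 + 0.3*0.42 = 0.2246

0.2246


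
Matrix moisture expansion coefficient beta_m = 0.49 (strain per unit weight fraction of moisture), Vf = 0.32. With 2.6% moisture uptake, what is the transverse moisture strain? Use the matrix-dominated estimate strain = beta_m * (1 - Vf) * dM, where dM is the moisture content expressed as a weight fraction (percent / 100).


dM = 2.6/100 = 0.026
strain = beta_m * (1-Vf) * dM = 0.49 * 0.68 * 0.026 = 0.0086632

0.0086632


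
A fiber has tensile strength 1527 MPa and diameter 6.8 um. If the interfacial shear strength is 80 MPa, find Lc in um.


Lc = sigma_f * d / (2 * tau_i) = 1527 * 6.8 / (2 * 80) = 64.9 um

64.9 um


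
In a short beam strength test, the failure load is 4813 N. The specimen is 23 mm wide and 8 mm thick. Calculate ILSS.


ILSS = 3F/(4bh) = 3*4813/(4*23*8) = 19.62 MPa

19.62 MPa


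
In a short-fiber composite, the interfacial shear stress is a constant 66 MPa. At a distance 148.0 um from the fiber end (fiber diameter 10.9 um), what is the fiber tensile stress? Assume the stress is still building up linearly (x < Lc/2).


Force balance: sigma_f * (pi*d^2/4) = tau * (pi*d) * x  ->  sigma_f = 4 * tau * x / d
sigma_f = 4 * 66 * 148.0 / 10.9 = 3584.6 MPa

3584.6 MPa


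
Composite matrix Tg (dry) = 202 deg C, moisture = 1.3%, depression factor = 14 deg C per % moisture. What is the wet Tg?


Tg_wet = Tg_dry - k*moisture = 202 - 14*1.3 = 183.8 deg C

183.8 deg C


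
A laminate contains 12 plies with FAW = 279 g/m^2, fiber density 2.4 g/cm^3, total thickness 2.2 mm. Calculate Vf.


Vf = n * FAW / (rho_f * h * 1000) = 12 * 279 / (2.4 * 2.2 * 1000) = 0.6341

0.6341


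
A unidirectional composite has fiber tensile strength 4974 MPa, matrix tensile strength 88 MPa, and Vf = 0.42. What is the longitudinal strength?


sigma_1 = sigma_f*Vf + sigma_m*(1-Vf) = 4974*0.42 + 88*0.58 = 2140.1 MPa

2140.1 MPa


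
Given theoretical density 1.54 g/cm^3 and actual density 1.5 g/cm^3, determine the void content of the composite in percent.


Void% = (rho_theo - rho_actual)/rho_theo * 100 = (1.54 - 1.5)/1.54 * 100 = 2.6%

2.6%


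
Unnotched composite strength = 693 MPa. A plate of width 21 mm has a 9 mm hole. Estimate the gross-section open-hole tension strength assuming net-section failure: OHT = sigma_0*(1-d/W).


OHT = sigma_0*(1-d/W) = 693*(1-9/21) = 396.0 MPa

396.0 MPa


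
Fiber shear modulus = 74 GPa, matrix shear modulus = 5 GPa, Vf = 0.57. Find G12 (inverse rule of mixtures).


1/G12 = Vf/Gf + (1-Vf)/Gm = 0.57/74 + 0.43/5
G12 = 10.67 GPa

10.67 GPa


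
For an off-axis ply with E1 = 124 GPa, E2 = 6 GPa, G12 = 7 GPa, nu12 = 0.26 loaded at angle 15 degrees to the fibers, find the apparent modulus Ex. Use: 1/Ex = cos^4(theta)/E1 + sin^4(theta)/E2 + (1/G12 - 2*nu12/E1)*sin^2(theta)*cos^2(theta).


cos^4(15) = 0.870513, sin^4(15) = 0.004487, sin^2(15)*cos^2(15) = 0.0625
1/G12 - 2*nu12/E1 = 1/7 - 2*0.26/124 = 0.138664 GPa^-1
1/Ex = 0.870513/124 + 0.004487/6 + 0.138664*0.0625 = 0.0164346 GPa^-1
Ex = 60.85 GPa

60.85 GPa


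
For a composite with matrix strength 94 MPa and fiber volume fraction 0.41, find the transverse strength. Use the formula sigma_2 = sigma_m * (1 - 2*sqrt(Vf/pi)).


factor = 1 - 2*sqrt(0.41/pi) = 0.2775
sigma_2 = 94 * 0.2775 = 26.08 MPa

26.08 MPa


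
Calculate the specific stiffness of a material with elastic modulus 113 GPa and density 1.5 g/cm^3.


Specific stiffness = E/rho = 113/1.5 = 75.3 GPa/(g/cm^3)

75.3 GPa/(g/cm^3)


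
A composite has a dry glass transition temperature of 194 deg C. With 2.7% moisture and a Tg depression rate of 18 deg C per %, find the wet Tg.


Tg_wet = Tg_dry - k*moisture = 194 - 18*2.7 = 145.4 deg C

145.4 deg C


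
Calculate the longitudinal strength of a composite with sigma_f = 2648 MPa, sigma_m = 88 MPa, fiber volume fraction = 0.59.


sigma_1 = sigma_f*Vf + sigma_m*(1-Vf) = 2648*0.59 + 88*0.41 = 1598.4 MPa

1598.4 MPa


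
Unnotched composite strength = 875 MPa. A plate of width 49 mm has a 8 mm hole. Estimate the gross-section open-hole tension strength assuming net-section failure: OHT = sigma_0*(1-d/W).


OHT = sigma_0*(1-d/W) = 875*(1-8/49) = 732.1 MPa

732.1 MPa


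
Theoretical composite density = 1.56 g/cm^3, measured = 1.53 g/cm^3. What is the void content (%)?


Void% = (rho_theo - rho_actual)/rho_theo * 100 = (1.56 - 1.53)/1.56 * 100 = 1.92%

1.92%


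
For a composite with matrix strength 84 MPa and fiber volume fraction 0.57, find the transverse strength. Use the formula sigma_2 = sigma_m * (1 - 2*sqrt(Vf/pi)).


factor = 1 - 2*sqrt(0.57/pi) = 0.1481
sigma_2 = 84 * 0.1481 = 12.44 MPa

12.44 MPa


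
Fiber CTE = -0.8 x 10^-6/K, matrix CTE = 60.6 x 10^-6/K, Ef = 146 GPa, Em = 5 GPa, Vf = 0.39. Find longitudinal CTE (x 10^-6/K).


E1 = Ef*Vf + Em*(1-Vf) = 59.99
alpha_1 = (alpha_f*Ef*Vf + alpha_m*Em*(1-Vf))/E1 = 2.32 x 10^-6/K

2.32 x 10^-6/K


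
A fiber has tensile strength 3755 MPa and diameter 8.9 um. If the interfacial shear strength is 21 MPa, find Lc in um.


Lc = sigma_f * d / (2 * tau_i) = 3755 * 8.9 / (2 * 21) = 795.7 um

795.7 um


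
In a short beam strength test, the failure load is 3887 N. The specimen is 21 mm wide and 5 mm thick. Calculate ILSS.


ILSS = 3F/(4bh) = 3*3887/(4*21*5) = 27.76 MPa

27.76 MPa


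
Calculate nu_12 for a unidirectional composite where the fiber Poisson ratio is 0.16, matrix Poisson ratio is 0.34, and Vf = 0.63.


nu_12 = nu_f*Vf + nu_m*(1-Vf) = 0.16*0.63 + 0.34*0.37 = 0.2266

0.2266


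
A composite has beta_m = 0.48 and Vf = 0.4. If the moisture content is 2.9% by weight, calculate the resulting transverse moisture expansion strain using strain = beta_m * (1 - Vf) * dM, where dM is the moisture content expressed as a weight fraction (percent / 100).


dM = 2.9/100 = 0.029
strain = beta_m * (1-Vf) * dM = 0.48 * 0.6 * 0.029 = 0.008352

0.008352


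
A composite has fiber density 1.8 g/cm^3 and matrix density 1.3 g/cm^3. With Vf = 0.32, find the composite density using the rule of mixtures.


rho_c = rho_f*Vf + rho_m*(1-Vf) = 1.8*0.32 + 1.3*0.68 = 1.46 g/cm^3

1.46 g/cm^3


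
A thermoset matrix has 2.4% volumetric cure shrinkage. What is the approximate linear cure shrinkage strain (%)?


Linear shrinkage ≈ vol_shrink/3 = 2.4/3 = 0.8%

0.8%


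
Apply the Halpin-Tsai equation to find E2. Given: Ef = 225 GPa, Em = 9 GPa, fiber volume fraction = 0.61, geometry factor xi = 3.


eta = (Ef/Em - 1)/(Ef/Em + xi) = (25.0 - 1)/(25.0 + 3) = 0.8571
E2 = Em*(1+xi*eta*Vf)/(1-eta*Vf) = 48.45 GPa

48.45 GPa


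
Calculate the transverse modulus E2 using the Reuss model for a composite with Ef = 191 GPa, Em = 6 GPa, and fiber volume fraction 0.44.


1/E2 = Vf/Ef + (1-Vf)/Em = 0.44/191 + 0.56/6
E2 = 10.46 GPa

10.46 GPa


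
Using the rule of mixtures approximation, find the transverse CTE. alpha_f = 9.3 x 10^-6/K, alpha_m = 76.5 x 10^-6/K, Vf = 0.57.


alpha_2 = alpha_f*Vf + alpha_m*(1-Vf) = 9.3*0.57 + 76.5*0.43 = 38.2 x 10^-6/K

38.2 x 10^-6/K


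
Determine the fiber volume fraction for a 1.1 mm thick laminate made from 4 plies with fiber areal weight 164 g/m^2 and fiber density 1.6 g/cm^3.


Vf = n * FAW / (rho_f * h * 1000) = 4 * 164 / (1.6 * 1.1 * 1000) = 0.3727

0.3727


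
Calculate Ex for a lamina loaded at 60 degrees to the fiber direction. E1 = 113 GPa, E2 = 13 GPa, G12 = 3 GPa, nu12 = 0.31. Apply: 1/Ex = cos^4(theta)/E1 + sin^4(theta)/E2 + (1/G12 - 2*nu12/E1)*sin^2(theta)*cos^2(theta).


cos^4(60) = 0.0625, sin^4(60) = 0.5625, sin^2(60)*cos^2(60) = 0.1875
1/G12 - 2*nu12/E1 = 1/3 - 2*0.31/113 = 0.327847 GPa^-1
1/Ex = 0.0625/113 + 0.5625/13 + 0.327847*0.1875 = 0.1052936 GPa^-1
Ex = 9.5 GPa

9.5 GPa


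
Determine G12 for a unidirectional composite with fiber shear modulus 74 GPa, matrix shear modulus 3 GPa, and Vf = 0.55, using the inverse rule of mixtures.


1/G12 = Vf/Gf + (1-Vf)/Gm = 0.55/74 + 0.45/3
G12 = 6.35 GPa

6.35 GPa


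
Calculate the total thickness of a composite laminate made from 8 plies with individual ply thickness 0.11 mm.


h = n * t_ply = 8 * 0.11 = 0.88 mm

0.88 mm


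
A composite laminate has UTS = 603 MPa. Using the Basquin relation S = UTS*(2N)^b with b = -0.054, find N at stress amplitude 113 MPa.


N = 0.5 * (S/UTS)^(1/b) = 0.5 * (113/603)^(1/-0.054) = 1.4668e+13 cycles

1.4668e+13 cycles


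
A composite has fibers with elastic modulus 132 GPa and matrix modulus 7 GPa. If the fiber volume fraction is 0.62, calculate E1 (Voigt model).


E1 = Ef*Vf + Em*(1-Vf) = 132*0.62 + 7*0.38 = 84.5 GPa

84.5 GPa


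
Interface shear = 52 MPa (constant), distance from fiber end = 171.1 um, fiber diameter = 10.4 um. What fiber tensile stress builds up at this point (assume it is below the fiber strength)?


Force balance: sigma_f * (pi*d^2/4) = tau * (pi*d) * x  ->  sigma_f = 4 * tau * x / d
sigma_f = 4 * 52 * 171.1 / 10.4 = 3422.0 MPa

3422.0 MPa


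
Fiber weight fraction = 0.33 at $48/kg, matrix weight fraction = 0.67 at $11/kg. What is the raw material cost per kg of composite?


Cost = cost_f*Wf + cost_m*Wm = 48*0.33 + 11*0.67 = $23.21/kg

$23.21/kg


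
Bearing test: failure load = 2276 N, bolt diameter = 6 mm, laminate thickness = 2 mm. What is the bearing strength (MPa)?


sigma_br = F/(d*h) = 2276/(6*2) = 189.7 MPa

189.7 MPa


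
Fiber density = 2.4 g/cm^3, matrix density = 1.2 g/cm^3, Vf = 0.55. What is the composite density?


rho_c = rho_f*Vf + rho_m*(1-Vf) = 2.4*0.55 + 1.2*0.45 = 1.86 g/cm^3

1.86 g/cm^3


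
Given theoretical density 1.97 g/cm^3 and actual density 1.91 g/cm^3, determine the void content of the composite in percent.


Void% = (rho_theo - rho_actual)/rho_theo * 100 = (1.97 - 1.91)/1.97 * 100 = 3.05%

3.05%


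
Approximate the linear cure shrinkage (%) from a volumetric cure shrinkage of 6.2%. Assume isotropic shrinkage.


Linear shrinkage ≈ vol_shrink/3 = 6.2/3 = 2.067%

2.067%


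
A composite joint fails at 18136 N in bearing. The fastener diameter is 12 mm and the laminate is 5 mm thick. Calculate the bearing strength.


sigma_br = F/(d*h) = 18136/(12*5) = 302.3 MPa

302.3 MPa


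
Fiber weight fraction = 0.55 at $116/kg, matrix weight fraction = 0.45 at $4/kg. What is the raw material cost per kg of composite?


Cost = cost_f*Wf + cost_m*Wm = 116*0.55 + 4*0.45 = $65.6/kg

$65.6/kg


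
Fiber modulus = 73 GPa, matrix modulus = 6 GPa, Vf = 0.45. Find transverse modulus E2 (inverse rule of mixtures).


1/E2 = Vf/Ef + (1-Vf)/Em = 0.45/73 + 0.55/6
E2 = 10.22 GPa

10.22 GPa


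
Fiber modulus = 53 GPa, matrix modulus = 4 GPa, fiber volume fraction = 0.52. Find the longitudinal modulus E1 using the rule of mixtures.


E1 = Ef*Vf + Em*(1-Vf) = 53*0.52 + 4*0.48 = 29.48 GPa

29.48 GPa


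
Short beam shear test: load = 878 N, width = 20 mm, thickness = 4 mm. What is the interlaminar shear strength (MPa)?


ILSS = 3F/(4bh) = 3*878/(4*20*4) = 8.23 MPa

8.23 MPa


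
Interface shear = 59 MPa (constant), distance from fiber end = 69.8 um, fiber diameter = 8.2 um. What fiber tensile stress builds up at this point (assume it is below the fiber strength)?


Force balance: sigma_f * (pi*d^2/4) = tau * (pi*d) * x  ->  sigma_f = 4 * tau * x / d
sigma_f = 4 * 59 * 69.8 / 8.2 = 2008.9 MPa

2008.9 MPa


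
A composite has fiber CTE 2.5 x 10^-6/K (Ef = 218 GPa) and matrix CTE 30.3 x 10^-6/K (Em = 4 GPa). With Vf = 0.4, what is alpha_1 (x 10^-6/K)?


E1 = Ef*Vf + Em*(1-Vf) = 89.6
alpha_1 = (alpha_f*Ef*Vf + alpha_m*Em*(1-Vf))/E1 = 3.24 x 10^-6/K

3.24 x 10^-6/K


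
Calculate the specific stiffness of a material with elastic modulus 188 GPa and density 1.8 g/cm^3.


Specific stiffness = E/rho = 188/1.8 = 104.4 GPa/(g/cm^3)

104.4 GPa/(g/cm^3)


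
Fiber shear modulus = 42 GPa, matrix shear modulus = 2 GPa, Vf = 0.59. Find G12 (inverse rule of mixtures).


1/G12 = Vf/Gf + (1-Vf)/Gm = 0.59/42 + 0.41/2
G12 = 4.57 GPa

4.57 GPa


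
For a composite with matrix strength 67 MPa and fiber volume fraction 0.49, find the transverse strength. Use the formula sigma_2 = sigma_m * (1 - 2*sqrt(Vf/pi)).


factor = 1 - 2*sqrt(0.49/pi) = 0.2101
sigma_2 = 67 * 0.2101 = 14.08 MPa

14.08 MPa


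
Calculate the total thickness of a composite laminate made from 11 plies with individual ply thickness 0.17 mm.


h = n * t_ply = 11 * 0.17 = 1.87 mm

1.87 mm


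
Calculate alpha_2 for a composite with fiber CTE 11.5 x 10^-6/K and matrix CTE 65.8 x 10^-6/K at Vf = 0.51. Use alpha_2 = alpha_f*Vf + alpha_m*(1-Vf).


alpha_2 = alpha_f*Vf + alpha_m*(1-Vf) = 11.5*0.51 + 65.8*0.49 = 38.1 x 10^-6/K

38.1 x 10^-6/K


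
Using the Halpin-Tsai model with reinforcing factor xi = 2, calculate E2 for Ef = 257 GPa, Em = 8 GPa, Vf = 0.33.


eta = (Ef/Em - 1)/(Ef/Em + xi) = (32.125 - 1)/(32.125 + 2) = 0.9121
E2 = Em*(1+xi*eta*Vf)/(1-eta*Vf) = 18.33 GPa

18.33 GPa


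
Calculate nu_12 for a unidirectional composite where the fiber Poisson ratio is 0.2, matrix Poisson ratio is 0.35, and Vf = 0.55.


nu_12 = nu_f*Vf + nu_m*(1-Vf) = 0.2*0.55 + 0.35*0.45 = 0.2675

0.2675


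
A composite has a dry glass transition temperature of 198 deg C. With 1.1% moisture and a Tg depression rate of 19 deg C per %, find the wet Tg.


Tg_wet = Tg_dry - k*moisture = 198 - 19*1.1 = 177.1 deg C

177.1 deg C


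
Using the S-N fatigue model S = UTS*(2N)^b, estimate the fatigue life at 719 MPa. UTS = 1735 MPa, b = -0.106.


N = 0.5 * (S/UTS)^(1/b) = 0.5 * (719/1735)^(1/-0.106) = 2032.9491 cycles

2032.9491 cycles


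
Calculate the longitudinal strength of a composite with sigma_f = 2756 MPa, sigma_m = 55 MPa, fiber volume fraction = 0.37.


sigma_1 = sigma_f*Vf + sigma_m*(1-Vf) = 2756*0.37 + 55*0.63 = 1054.4 MPa

1054.4 MPa


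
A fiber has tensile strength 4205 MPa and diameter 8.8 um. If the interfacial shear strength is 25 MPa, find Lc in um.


Lc = sigma_f * d / (2 * tau_i) = 4205 * 8.8 / (2 * 25) = 740.1 um

740.1 um


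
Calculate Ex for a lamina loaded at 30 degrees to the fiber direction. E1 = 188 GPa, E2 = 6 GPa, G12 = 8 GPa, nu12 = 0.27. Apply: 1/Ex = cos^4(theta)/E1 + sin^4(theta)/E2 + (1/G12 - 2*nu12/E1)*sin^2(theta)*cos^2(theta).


cos^4(30) = 0.5625, sin^4(30) = 0.0625, sin^2(30)*cos^2(30) = 0.1875
1/G12 - 2*nu12/E1 = 1/8 - 2*0.27/188 = 0.122128 GPa^-1
1/Ex = 0.5625/188 + 0.0625/6 + 0.122128*0.1875 = 0.0363076 GPa^-1
Ex = 27.54 GPa

27.54 GPa


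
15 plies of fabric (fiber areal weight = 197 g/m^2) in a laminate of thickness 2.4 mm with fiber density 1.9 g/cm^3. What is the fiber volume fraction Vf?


Vf = n * FAW / (rho_f * h * 1000) = 15 * 197 / (1.9 * 2.4 * 1000) = 0.648

0.648


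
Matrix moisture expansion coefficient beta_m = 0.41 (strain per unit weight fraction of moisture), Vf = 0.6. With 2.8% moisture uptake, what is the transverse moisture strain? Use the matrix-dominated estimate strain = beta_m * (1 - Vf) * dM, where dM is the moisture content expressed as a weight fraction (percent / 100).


dM = 2.8/100 = 0.028
strain = beta_m * (1-Vf) * dM = 0.41 * 0.4 * 0.028 = 0.004592

0.004592


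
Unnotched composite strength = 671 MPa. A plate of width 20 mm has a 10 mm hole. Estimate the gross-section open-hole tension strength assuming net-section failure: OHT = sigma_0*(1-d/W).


OHT = sigma_0*(1-d/W) = 671*(1-10/20) = 335.5 MPa

335.5 MPa


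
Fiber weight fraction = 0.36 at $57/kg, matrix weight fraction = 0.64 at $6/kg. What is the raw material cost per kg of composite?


Cost = cost_f*Wf + cost_m*Wm = 57*0.36 + 6*0.64 = $24.36/kg

$24.36/kg


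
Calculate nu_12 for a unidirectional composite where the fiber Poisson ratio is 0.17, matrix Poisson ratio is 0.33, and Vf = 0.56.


nu_12 = nu_f*Vf + nu_m*(1-Vf) = 0.17*0.56 + 0.33*0.44 = 0.2404

0.2404


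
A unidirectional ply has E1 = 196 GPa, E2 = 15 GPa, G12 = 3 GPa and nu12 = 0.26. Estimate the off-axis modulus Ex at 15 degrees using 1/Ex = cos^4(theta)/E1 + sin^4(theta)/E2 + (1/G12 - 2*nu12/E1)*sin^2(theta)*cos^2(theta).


cos^4(15) = 0.870513, sin^4(15) = 0.004487, sin^2(15)*cos^2(15) = 0.0625
1/G12 - 2*nu12/E1 = 1/3 - 2*0.26/196 = 0.33068 GPa^-1
1/Ex = 0.870513/196 + 0.004487/15 + 0.33068*0.0625 = 0.0254081 GPa^-1
Ex = 39.36 GPa

39.36 GPa


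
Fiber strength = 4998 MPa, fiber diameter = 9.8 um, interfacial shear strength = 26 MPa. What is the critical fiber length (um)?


Lc = sigma_f * d / (2 * tau_i) = 4998 * 9.8 / (2 * 26) = 941.9 um

941.9 um


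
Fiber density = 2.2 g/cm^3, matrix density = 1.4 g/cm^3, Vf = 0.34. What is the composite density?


rho_c = rho_f*Vf + rho_m*(1-Vf) = 2.2*0.34 + 1.4*0.66 = 1.672 g/cm^3

1.672 g/cm^3


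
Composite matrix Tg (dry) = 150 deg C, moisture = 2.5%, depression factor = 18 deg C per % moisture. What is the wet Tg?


Tg_wet = Tg_dry - k*moisture = 150 - 18*2.5 = 105.0 deg C

105.0 deg C


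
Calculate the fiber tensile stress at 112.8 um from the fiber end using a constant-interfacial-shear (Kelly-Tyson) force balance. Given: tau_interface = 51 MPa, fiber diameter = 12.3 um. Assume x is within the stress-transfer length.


Force balance: sigma_f * (pi*d^2/4) = tau * (pi*d) * x  ->  sigma_f = 4 * tau * x / d
sigma_f = 4 * 51 * 112.8 / 12.3 = 1870.8 MPa

1870.8 MPa


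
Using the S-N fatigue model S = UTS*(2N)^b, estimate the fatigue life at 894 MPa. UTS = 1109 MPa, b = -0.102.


N = 0.5 * (S/UTS)^(1/b) = 0.5 * (894/1109)^(1/-0.102) = 4.1358 cycles

4.1358 cycles


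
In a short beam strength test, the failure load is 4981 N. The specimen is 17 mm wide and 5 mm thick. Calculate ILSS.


ILSS = 3F/(4bh) = 3*4981/(4*17*5) = 43.95 MPa

43.95 MPa


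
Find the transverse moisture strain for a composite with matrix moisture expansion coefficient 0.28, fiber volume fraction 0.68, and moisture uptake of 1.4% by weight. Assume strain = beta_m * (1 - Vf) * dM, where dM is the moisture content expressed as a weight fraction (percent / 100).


dM = 1.4/100 = 0.014
strain = beta_m * (1-Vf) * dM = 0.28 * 0.32 * 0.014 = 0.0012544

0.0012544


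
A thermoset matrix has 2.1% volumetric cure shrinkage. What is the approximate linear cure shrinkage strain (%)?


Linear shrinkage ≈ vol_shrink/3 = 2.1/3 = 0.7%

0.7%


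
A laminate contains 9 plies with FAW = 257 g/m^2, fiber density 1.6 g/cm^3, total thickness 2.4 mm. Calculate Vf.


Vf = n * FAW / (rho_f * h * 1000) = 9 * 257 / (1.6 * 2.4 * 1000) = 0.6023

0.6023


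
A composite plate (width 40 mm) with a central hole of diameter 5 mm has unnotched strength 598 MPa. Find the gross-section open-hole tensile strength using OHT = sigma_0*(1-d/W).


OHT = sigma_0*(1-d/W) = 598*(1-5/40) = 523.3 MPa

523.3 MPa


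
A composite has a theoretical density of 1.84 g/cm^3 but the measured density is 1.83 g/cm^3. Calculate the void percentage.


Void% = (rho_theo - rho_actual)/rho_theo * 100 = (1.84 - 1.83)/1.84 * 100 = 0.54%

0.54%


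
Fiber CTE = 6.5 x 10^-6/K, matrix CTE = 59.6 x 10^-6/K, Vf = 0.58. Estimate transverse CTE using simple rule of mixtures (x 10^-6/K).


alpha_2 = alpha_f*Vf + alpha_m*(1-Vf) = 6.5*0.58 + 59.6*0.42 = 28.8 x 10^-6/K

28.8 x 10^-6/K


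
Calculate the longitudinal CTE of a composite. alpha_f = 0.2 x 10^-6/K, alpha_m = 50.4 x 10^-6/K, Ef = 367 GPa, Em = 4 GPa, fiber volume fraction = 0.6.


E1 = Ef*Vf + Em*(1-Vf) = 221.8
alpha_1 = (alpha_f*Ef*Vf + alpha_m*Em*(1-Vf))/E1 = 0.56 x 10^-6/K

0.56 x 10^-6/K


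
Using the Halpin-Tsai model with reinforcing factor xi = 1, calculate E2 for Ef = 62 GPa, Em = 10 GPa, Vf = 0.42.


eta = (Ef/Em - 1)/(Ef/Em + xi) = (6.2 - 1)/(6.2 + 1) = 0.7222
E2 = Em*(1+xi*eta*Vf)/(1-eta*Vf) = 18.71 GPa

18.71 GPa


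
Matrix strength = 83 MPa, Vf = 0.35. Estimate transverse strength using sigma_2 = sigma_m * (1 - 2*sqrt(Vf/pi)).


factor = 1 - 2*sqrt(0.35/pi) = 0.3324
sigma_2 = 83 * 0.3324 = 27.59 MPa

27.59 MPa


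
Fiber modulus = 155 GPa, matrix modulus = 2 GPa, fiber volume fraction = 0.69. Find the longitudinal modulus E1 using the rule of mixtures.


E1 = Ef*Vf + Em*(1-Vf) = 155*0.69 + 2*0.31 = 107.57 GPa

107.57 GPa


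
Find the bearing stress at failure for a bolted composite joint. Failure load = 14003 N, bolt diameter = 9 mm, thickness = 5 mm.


sigma_br = F/(d*h) = 14003/(9*5) = 311.2 MPa

311.2 MPa


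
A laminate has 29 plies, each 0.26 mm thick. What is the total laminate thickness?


h = n * t_ply = 29 * 0.26 = 7.54 mm

7.54 mm


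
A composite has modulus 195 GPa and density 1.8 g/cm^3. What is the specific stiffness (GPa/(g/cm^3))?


Specific stiffness = E/rho = 195/1.8 = 108.3 GPa/(g/cm^3)

108.3 GPa/(g/cm^3)


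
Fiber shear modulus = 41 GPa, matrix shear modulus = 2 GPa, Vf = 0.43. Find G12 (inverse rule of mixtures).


1/G12 = Vf/Gf + (1-Vf)/Gm = 0.43/41 + 0.57/2
G12 = 3.38 GPa

3.38 GPa


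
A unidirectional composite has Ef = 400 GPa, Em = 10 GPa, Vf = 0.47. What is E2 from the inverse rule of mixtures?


1/E2 = Vf/Ef + (1-Vf)/Em = 0.47/400 + 0.53/10
E2 = 18.46 GPa

18.46 GPa


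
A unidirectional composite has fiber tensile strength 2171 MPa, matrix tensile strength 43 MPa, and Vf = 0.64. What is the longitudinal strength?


sigma_1 = sigma_f*Vf + sigma_m*(1-Vf) = 2171*0.64 + 43*0.36 = 1404.9 MPa

1404.9 MPa


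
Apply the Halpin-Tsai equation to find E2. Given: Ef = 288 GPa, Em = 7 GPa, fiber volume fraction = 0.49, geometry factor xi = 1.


eta = (Ef/Em - 1)/(Ef/Em + xi) = (41.1429 - 1)/(41.1429 + 1) = 0.9525
E2 = Em*(1+xi*eta*Vf)/(1-eta*Vf) = 19.25 GPa

19.25 GPa


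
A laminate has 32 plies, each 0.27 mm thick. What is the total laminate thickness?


h = n * t_ply = 32 * 0.27 = 8.64 mm

8.64 mm


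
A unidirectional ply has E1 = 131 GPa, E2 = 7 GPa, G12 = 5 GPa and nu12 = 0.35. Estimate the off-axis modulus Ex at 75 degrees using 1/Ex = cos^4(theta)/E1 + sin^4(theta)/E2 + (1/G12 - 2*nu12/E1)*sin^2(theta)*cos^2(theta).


cos^4(75) = 0.004487, sin^4(75) = 0.870513, sin^2(75)*cos^2(75) = 0.0625
1/G12 - 2*nu12/E1 = 1/5 - 2*0.35/131 = 0.194656 GPa^-1
1/Ex = 0.004487/131 + 0.870513/7 + 0.194656*0.0625 = 0.1365592 GPa^-1
Ex = 7.32 GPa

7.32 GPa
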